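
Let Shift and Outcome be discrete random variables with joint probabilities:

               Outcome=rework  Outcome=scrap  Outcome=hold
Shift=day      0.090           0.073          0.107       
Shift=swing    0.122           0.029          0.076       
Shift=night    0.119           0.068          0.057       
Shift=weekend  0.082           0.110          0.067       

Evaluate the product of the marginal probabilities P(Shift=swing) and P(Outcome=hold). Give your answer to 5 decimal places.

P(Shift=swing) = 0.122 + 0.029 + 0.076 = 0.227.
P(Outcome=hold) = 0.107 + 0.076 + 0.057 + 0.067 = 0.307.
Product: 0.227 × 0.307 = 0.06969.

0.06969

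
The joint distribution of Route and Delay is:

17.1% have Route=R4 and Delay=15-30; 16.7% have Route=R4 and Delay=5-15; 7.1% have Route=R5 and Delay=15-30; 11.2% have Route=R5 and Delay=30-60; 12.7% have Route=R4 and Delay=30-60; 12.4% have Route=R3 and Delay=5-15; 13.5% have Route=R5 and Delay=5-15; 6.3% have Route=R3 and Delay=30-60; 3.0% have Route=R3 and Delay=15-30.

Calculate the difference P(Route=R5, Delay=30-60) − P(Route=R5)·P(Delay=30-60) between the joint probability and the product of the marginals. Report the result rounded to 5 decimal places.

P(Route=R5) = 0.135 + 0.071 + 0.112 = 0.318.
P(Delay=30-60) = 0.063 + 0.127 + 0.112 = 0.302.
P(Route=R5, Delay=30-60) − P(Route=R5)P(Delay=30-60) = 0.112 − 0.318×0.302 = 0.01596.

0.01596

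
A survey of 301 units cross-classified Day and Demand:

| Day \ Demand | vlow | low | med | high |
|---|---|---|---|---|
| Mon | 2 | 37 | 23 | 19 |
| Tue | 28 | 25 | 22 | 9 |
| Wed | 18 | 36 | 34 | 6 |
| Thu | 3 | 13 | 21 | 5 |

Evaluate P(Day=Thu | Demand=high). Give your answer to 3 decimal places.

0.128

Total with Demand=high: 19 + 9 + 6 + 5 = 39.
P(Day=Thu | Demand=high) = 5/39 = 0.128.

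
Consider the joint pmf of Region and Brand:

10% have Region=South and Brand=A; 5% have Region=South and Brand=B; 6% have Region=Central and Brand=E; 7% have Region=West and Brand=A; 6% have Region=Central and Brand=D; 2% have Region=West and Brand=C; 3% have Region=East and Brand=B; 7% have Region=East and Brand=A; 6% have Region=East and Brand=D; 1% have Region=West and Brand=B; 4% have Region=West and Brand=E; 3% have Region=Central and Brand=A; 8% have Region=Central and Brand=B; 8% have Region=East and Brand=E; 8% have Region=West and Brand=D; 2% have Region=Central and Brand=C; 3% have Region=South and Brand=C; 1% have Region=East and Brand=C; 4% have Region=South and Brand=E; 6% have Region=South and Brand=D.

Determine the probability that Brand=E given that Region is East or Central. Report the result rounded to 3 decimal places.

P(Region=East) = 0.07 + 0.03 + 0.01 + 0.06 + 0.08 = 0.25.
P(Region=Central) = 0.03 + 0.08 + 0.02 + 0.06 + 0.06 = 0.25.
P(Region ∈ {East, Central}) = 0.25 + 0.25 = 0.50; P(Brand=E, Region ∈ {East, Central}) = 0.08 + 0.06 = 0.14.
P(Brand=E | Region ∈ {East, Central}) = 0.14/0.50 = 0.280.

0.280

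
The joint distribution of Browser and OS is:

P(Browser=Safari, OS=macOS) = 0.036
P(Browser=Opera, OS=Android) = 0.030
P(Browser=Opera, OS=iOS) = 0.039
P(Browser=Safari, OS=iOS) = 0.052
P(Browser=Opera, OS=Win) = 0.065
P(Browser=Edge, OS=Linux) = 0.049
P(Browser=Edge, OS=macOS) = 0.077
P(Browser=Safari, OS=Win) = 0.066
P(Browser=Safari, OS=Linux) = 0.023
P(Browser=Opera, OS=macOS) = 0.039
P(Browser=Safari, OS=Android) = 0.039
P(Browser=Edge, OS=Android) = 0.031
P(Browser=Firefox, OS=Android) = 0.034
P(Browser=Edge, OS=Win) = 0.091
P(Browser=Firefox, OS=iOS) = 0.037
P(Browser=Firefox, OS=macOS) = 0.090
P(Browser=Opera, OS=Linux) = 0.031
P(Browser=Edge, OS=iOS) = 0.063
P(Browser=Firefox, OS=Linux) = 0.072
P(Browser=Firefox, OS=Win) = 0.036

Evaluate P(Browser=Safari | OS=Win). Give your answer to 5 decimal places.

0.25581

P(OS=Win) = 0.036 + 0.066 + 0.091 + 0.065 = 0.258.
P(Browser=Safari | OS=Win) = 0.066/0.258 = 0.25581.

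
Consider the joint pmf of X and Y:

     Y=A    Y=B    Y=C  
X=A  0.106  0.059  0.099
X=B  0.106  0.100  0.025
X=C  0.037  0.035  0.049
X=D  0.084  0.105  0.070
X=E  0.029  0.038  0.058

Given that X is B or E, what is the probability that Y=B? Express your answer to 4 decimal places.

P(X=B) = 0.106 + 0.100 + 0.025 = 0.231.
P(X=E) = 0.029 + 0.038 + 0.058 = 0.125.
P(X ∈ {B, E}) = 0.231 + 0.125 = 0.356; P(Y=B, X ∈ {B, E}) = 0.100 + 0.038 = 0.138.
P(Y=B | X ∈ {B, E}) = 0.138/0.356 = 0.3876.

0.3876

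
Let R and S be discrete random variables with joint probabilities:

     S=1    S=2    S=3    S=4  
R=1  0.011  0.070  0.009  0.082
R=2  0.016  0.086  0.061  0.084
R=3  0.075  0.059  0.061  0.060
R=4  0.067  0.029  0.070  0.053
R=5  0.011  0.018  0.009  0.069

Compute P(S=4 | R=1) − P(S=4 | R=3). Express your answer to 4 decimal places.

P(R=1) = 0.011 + 0.070 + 0.009 + 0.082 = 0.172; P(S=4 | R=1) = 0.082/0.172 = 0.47674.
P(R=3) = 0.075 + 0.059 + 0.061 + 0.060 = 0.255; P(S=4 | R=3) = 0.060/0.255 = 0.23529.
Difference = 0.2415.

0.2415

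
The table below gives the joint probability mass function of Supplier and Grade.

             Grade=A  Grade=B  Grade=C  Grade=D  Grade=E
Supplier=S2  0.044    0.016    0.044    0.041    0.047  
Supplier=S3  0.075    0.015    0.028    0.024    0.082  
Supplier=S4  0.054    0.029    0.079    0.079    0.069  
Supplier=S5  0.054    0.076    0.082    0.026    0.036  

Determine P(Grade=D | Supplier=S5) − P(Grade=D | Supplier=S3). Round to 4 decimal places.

P(Supplier=S5) = 0.054 + 0.076 + 0.082 + 0.026 + 0.036 = 0.274; P(Grade=D | Supplier=S5) = 0.026/0.274 = 0.09489.
P(Supplier=S3) = 0.075 + 0.015 + 0.028 + 0.024 + 0.082 = 0.224; P(Grade=D | Supplier=S3) = 0.024/0.224 = 0.10714.
Difference = -0.0123.

-0.0123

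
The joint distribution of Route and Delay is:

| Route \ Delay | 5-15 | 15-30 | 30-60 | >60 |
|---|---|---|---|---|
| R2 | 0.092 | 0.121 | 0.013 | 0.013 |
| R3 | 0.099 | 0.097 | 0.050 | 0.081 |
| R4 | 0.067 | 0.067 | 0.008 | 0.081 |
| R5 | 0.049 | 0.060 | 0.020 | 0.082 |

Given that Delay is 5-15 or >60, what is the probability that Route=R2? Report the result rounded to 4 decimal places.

0.1862

P(Delay=5-15) = 0.092 + 0.099 + 0.067 + 0.049 = 0.307.
P(Delay=>60) = 0.013 + 0.081 + 0.081 + 0.082 = 0.257.
P(Delay ∈ {5-15, >60}) = 0.307 + 0.257 = 0.564; P(Route=R2, Delay ∈ {5-15, >60}) = 0.092 + 0.013 = 0.105.
P(Route=R2 | Delay ∈ {5-15, >60}) = 0.105/0.564 = 0.1862.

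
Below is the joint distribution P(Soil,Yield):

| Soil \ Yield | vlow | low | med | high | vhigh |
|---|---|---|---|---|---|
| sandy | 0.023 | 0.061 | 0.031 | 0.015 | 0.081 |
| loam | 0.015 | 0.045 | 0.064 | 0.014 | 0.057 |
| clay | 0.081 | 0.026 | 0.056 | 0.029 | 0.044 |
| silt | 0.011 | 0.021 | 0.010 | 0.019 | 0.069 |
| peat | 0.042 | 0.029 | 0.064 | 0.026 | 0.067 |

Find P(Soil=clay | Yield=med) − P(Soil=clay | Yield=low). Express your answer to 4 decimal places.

P(Yield=med) = 0.031 + 0.064 + 0.056 + 0.010 + 0.064 = 0.225; P(Soil=clay | Yield=med) = 0.056/0.225 = 0.24889.
P(Yield=low) = 0.061 + 0.045 + 0.026 + 0.021 + 0.029 = 0.182; P(Soil=clay | Yield=low) = 0.026/0.182 = 0.14286.
Difference = 0.1060.

0.1060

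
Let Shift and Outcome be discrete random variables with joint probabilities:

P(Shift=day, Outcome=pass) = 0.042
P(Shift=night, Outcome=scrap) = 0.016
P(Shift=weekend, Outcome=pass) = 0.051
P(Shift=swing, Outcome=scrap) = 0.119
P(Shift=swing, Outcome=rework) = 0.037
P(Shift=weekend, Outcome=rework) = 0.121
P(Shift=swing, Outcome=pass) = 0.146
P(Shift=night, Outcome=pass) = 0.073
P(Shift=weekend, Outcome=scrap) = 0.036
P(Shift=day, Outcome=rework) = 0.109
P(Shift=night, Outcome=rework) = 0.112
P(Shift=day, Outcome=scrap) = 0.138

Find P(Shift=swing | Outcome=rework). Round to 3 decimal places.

0.098

P(Outcome=rework) = 0.109 + 0.037 + 0.112 + 0.121 = 0.379.
P(Shift=swing | Outcome=rework) = 0.037/0.379 = 0.098.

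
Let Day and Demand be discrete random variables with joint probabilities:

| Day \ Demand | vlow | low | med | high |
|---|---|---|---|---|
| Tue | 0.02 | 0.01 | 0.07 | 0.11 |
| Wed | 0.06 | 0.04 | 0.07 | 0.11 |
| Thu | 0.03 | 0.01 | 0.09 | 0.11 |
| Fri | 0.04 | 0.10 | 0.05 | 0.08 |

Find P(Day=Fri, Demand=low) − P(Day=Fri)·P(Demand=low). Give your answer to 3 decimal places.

0.057

P(Day=Fri) = 0.04 + 0.10 + 0.05 + 0.08 = 0.27.
P(Demand=low) = 0.01 + 0.04 + 0.01 + 0.10 = 0.16.
P(Day=Fri, Demand=low) − P(Day=Fri)P(Demand=low) = 0.10 − 0.27×0.16 = 0.057.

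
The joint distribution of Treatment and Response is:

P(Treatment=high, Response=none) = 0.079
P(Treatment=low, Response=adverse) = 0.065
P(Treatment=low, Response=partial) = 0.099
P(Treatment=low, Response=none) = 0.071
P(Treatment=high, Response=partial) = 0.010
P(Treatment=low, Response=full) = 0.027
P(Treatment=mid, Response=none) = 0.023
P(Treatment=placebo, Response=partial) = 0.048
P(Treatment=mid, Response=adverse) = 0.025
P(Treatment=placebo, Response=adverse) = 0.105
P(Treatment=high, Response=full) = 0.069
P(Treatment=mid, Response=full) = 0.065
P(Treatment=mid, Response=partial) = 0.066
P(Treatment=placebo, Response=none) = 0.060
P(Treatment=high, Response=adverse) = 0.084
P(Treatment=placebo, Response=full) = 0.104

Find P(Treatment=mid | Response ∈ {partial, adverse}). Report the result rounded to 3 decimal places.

0.181

P(Response=partial) = 0.048 + 0.099 + 0.066 + 0.010 = 0.223.
P(Response=adverse) = 0.105 + 0.065 + 0.025 + 0.084 = 0.279.
P(Response ∈ {partial, adverse}) = 0.223 + 0.279 = 0.502; P(Treatment=mid, Response ∈ {partial, adverse}) = 0.066 + 0.025 = 0.091.
P(Treatment=mid | Response ∈ {partial, adverse}) = 0.091/0.502 = 0.181.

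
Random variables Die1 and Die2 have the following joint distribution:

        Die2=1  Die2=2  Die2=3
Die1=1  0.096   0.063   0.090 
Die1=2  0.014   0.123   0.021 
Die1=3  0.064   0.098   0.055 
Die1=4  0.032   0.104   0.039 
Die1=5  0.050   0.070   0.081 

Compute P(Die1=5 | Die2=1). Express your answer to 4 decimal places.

0.1953

P(Die2=1) = 0.096 + 0.014 + 0.064 + 0.032 + 0.050 = 0.256.
P(Die1=5 | Die2=1) = 0.050/0.256 = 0.1953.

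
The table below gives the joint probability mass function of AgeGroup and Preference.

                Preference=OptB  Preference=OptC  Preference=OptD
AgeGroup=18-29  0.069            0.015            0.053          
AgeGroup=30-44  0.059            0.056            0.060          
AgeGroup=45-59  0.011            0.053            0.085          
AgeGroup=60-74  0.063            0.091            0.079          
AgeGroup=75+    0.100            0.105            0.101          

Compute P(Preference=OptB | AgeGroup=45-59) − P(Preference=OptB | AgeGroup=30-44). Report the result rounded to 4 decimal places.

P(AgeGroup=45-59) = 0.011 + 0.053 + 0.085 = 0.149; P(Preference=OptB | AgeGroup=45-59) = 0.011/0.149 = 0.07383.
P(AgeGroup=30-44) = 0.059 + 0.056 + 0.060 = 0.175; P(Preference=OptB | AgeGroup=30-44) = 0.059/0.175 = 0.33714.
Difference = -0.2633.

-0.2633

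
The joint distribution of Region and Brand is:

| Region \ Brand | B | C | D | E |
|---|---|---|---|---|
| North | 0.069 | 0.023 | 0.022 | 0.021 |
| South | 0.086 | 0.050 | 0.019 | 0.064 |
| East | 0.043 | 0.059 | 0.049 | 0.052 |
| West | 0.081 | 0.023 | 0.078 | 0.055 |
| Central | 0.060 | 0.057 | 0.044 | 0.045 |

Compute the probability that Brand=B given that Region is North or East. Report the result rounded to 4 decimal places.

P(Region=North) = 0.069 + 0.023 + 0.022 + 0.021 = 0.135.
P(Region=East) = 0.043 + 0.059 + 0.049 + 0.052 = 0.203.
P(Region ∈ {North, East}) = 0.135 + 0.203 = 0.338; P(Brand=B, Region ∈ {North, East}) = 0.069 + 0.043 = 0.112.
P(Brand=B | Region ∈ {North, East}) = 0.112/0.338 = 0.3314.

0.3314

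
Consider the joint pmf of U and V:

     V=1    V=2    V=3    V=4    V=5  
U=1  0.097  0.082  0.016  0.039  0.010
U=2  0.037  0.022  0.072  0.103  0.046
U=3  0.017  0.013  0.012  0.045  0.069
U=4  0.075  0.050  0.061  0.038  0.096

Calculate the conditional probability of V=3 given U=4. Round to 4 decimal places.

P(U=4) = 0.075 + 0.050 + 0.061 + 0.038 + 0.096 = 0.320.
P(V=3 | U=4) = 0.061/0.320 = 0.1906.

0.1906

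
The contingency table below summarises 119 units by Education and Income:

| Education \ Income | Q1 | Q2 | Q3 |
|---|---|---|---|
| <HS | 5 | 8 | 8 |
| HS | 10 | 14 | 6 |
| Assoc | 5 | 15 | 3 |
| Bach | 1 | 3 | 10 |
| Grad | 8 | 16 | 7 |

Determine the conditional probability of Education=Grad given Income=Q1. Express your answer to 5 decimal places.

0.27586

Total with Income=Q1: 5 + 10 + 5 + 1 + 8 = 29.
P(Education=Grad | Income=Q1) = 8/29 = 0.27586.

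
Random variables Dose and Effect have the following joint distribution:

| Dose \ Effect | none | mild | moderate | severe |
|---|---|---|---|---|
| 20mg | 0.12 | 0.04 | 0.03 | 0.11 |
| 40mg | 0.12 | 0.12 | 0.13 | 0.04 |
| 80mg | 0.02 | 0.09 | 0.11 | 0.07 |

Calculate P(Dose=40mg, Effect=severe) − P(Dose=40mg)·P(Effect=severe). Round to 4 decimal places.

-0.0502

P(Dose=40mg) = 0.12 + 0.12 + 0.13 + 0.04 = 0.41.
P(Effect=severe) = 0.11 + 0.04 + 0.07 = 0.22.
P(Dose=40mg, Effect=severe) − P(Dose=40mg)P(Effect=severe) = 0.04 − 0.41×0.22 = -0.0502.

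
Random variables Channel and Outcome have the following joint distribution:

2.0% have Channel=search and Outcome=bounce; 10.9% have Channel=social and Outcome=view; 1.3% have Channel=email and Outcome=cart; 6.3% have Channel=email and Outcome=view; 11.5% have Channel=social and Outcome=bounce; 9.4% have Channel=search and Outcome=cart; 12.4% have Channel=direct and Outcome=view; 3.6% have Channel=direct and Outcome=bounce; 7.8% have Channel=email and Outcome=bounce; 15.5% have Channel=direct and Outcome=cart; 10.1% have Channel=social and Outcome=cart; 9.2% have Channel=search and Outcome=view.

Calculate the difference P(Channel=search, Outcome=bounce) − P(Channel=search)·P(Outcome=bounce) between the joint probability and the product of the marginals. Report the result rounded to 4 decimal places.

-0.0313

P(Channel=search) = 0.020 + 0.092 + 0.094 = 0.206.
P(Outcome=bounce) = 0.078 + 0.020 + 0.115 + 0.036 = 0.249.
P(Channel=search, Outcome=bounce) − P(Channel=search)P(Outcome=bounce) = 0.020 − 0.206×0.249 = -0.0313.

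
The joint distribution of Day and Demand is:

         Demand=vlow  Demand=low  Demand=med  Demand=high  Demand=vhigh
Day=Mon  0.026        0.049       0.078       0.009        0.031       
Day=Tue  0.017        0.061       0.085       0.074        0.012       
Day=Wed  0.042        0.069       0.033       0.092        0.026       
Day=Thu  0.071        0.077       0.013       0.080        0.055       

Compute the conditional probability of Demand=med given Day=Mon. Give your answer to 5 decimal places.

P(Day=Mon) = 0.026 + 0.049 + 0.078 + 0.009 + 0.031 = 0.193.
P(Demand=med | Day=Mon) = 0.078/0.193 = 0.40415.

0.40415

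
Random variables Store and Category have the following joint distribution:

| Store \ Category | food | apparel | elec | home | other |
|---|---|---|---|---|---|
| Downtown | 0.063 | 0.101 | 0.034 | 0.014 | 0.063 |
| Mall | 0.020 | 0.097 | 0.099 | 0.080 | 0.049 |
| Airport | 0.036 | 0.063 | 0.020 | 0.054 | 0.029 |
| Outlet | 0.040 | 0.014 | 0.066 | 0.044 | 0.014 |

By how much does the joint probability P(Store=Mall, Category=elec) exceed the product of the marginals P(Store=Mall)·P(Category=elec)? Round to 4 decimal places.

P(Store=Mall) = 0.020 + 0.097 + 0.099 + 0.080 + 0.049 = 0.345.
P(Category=elec) = 0.034 + 0.099 + 0.020 + 0.066 = 0.219.
P(Store=Mall, Category=elec) − P(Store=Mall)P(Category=elec) = 0.099 − 0.345×0.219 = 0.0234.

0.0234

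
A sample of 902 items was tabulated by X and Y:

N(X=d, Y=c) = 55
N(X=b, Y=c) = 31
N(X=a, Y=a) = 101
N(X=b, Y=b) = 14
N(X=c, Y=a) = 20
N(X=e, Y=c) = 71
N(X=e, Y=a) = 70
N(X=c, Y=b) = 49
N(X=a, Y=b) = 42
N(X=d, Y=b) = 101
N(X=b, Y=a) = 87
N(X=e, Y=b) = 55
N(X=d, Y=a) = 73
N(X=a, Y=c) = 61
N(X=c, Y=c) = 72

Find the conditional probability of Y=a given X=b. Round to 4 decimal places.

0.6591

Total with X=b: 87 + 14 + 31 = 132.
P(Y=a | X=b) = 87/132 = 0.6591.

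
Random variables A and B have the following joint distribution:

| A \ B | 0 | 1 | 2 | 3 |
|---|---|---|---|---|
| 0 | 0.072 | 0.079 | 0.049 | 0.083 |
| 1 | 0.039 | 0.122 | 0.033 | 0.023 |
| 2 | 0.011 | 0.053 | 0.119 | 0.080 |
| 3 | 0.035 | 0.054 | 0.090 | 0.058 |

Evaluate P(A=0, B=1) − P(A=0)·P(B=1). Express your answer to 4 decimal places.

-0.0082

P(A=0) = 0.072 + 0.079 + 0.049 + 0.083 = 0.283.
P(B=1) = 0.079 + 0.122 + 0.053 + 0.054 = 0.308.
P(A=0, B=1) − P(A=0)P(B=1) = 0.079 − 0.283×0.308 = -0.0082.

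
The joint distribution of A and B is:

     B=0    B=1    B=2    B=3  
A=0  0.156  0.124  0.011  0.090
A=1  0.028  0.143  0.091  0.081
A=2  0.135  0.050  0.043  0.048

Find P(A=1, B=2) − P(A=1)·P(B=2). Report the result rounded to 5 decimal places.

0.04127

P(A=1) = 0.028 + 0.143 + 0.091 + 0.081 = 0.343.
P(B=2) = 0.011 + 0.091 + 0.043 = 0.145.
P(A=1, B=2) − P(A=1)P(B=2) = 0.091 − 0.343×0.145 = 0.04127.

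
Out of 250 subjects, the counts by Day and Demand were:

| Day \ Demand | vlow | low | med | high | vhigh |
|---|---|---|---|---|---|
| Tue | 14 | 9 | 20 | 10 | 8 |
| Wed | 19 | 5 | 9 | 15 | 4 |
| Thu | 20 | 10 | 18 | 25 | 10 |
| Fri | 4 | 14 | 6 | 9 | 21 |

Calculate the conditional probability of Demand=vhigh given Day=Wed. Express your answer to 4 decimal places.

0.0769

Total with Day=Wed: 19 + 5 + 9 + 15 + 4 = 52.
P(Demand=vhigh | Day=Wed) = 4/52 = 0.0769.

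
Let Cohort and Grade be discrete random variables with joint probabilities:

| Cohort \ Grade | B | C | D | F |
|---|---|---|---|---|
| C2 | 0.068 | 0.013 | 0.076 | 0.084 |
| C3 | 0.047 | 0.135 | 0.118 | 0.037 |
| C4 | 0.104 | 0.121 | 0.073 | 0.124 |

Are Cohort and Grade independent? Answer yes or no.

P(Cohort=C2) = 0.241 and P(Grade=C) = 0.269, so their product is 0.06483, but P(Cohort=C2, Grade=C) = 0.013. Since these differ, Cohort and Grade are not independent.

no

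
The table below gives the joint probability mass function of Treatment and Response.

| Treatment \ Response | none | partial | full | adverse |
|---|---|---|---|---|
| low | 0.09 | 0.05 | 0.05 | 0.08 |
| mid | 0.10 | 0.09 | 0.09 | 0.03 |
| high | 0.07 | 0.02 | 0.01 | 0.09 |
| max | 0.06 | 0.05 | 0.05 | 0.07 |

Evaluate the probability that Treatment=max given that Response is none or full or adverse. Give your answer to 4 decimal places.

P(Response=none) = 0.09 + 0.10 + 0.07 + 0.06 = 0.32.
P(Response=full) = 0.05 + 0.09 + 0.01 + 0.05 = 0.20.
P(Response=adverse) = 0.08 + 0.03 + 0.09 + 0.07 = 0.27.
P(Response ∈ {none, full, adverse}) = 0.32 + 0.20 + 0.27 = 0.79; P(Treatment=max, Response ∈ {none, full, adverse}) = 0.06 + 0.05 + 0.07 = 0.18.
P(Treatment=max | Response ∈ {none, full, adverse}) = 0.18/0.79 = 0.2278.

0.2278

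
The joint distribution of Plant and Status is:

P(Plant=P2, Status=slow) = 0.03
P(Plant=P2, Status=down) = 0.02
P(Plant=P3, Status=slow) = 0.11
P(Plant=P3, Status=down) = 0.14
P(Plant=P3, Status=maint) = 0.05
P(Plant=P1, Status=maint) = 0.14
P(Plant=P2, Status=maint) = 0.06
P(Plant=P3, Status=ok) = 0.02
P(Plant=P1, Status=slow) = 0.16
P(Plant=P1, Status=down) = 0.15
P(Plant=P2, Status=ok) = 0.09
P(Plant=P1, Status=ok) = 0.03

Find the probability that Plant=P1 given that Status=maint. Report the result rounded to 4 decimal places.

0.5600

P(Status=maint) = 0.14 + 0.06 + 0.05 = 0.25.
P(Plant=P1 | Status=maint) = 0.14/0.25 = 0.5600.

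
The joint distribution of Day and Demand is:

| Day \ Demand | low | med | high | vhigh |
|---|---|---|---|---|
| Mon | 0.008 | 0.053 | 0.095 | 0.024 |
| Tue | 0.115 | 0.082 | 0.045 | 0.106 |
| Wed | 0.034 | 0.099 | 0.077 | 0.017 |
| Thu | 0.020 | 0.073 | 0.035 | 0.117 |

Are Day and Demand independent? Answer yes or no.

no

P(Day=Tue) = 0.348 and P(Demand=low) = 0.177, so their product is 0.06160, but P(Day=Tue, Demand=low) = 0.115. Since these differ, Day and Demand are not independent.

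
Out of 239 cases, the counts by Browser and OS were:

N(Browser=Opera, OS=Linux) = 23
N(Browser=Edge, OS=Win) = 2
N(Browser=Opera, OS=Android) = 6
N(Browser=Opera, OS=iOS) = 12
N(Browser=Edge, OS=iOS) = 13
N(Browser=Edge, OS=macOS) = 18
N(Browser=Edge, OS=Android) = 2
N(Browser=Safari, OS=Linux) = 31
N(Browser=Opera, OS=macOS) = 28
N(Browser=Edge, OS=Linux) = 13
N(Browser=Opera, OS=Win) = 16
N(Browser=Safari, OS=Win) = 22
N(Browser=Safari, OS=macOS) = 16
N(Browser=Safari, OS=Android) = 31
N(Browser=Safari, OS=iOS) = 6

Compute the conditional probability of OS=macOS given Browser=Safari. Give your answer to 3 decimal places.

0.151

Total with Browser=Safari: 22 + 16 + 31 + 6 + 31 = 106.
P(OS=macOS | Browser=Safari) = 16/106 = 0.151.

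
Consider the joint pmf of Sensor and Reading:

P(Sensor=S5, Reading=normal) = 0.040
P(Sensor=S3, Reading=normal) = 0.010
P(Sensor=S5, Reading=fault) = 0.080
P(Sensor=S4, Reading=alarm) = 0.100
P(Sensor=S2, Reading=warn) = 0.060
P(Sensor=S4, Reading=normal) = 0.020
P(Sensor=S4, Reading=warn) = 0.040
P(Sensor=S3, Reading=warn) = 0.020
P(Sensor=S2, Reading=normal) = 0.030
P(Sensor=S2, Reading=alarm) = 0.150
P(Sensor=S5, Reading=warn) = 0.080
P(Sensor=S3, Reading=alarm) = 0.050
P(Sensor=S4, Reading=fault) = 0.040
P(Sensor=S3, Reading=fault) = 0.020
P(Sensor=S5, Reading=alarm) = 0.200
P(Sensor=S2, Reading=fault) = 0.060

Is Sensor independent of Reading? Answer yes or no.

yes

Every cell satisfies P(Sensor,Reading) = P(Sensor)·P(Reading). For instance P(Sensor=S2) = 0.300, P(Reading=fault) = 0.200, and 0.300×0.200 = 0.060 matches the joint entry. So Sensor and Reading are independent.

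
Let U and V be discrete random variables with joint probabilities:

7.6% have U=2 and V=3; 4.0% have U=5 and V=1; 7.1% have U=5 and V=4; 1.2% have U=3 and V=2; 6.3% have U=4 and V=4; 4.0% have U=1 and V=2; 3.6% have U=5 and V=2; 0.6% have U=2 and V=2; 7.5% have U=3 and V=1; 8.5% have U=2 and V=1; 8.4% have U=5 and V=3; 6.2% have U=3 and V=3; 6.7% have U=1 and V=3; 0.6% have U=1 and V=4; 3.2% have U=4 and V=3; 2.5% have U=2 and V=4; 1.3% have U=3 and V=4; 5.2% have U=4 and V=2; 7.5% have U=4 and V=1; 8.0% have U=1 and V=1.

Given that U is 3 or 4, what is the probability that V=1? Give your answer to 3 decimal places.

P(U=3) = 0.075 + 0.012 + 0.062 + 0.013 = 0.162.
P(U=4) = 0.075 + 0.052 + 0.032 + 0.063 = 0.222.
P(U ∈ {3, 4}) = 0.162 + 0.222 = 0.384; P(V=1, U ∈ {3, 4}) = 0.075 + 0.075 = 0.150.
P(V=1 | U ∈ {3, 4}) = 0.150/0.384 = 0.391.

0.391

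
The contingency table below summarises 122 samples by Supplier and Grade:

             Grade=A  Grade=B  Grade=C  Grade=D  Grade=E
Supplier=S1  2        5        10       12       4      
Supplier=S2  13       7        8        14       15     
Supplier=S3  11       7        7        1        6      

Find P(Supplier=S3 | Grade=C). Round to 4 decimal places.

Total with Grade=C: 10 + 8 + 7 = 25.
P(Supplier=S3 | Grade=C) = 7/25 = 0.2800.

0.2800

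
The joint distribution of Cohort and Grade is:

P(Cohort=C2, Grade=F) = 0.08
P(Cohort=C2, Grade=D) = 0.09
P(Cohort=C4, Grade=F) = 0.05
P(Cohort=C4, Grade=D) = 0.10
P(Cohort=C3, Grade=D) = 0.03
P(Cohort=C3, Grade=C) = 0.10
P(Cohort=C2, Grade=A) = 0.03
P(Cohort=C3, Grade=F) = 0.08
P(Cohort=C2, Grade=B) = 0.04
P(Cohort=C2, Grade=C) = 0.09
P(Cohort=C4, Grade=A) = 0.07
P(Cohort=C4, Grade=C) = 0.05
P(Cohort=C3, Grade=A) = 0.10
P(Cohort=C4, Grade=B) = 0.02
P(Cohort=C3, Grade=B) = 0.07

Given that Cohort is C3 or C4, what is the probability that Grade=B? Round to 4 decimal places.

P(Cohort=C3) = 0.10 + 0.07 + 0.10 + 0.03 + 0.08 = 0.38.
P(Cohort=C4) = 0.07 + 0.02 + 0.05 + 0.10 + 0.05 = 0.29.
P(Cohort ∈ {C3, C4}) = 0.38 + 0.29 = 0.67; P(Grade=B, Cohort ∈ {C3, C4}) = 0.07 + 0.02 = 0.09.
P(Grade=B | Cohort ∈ {C3, C4}) = 0.09/0.67 = 0.1343.

0.1343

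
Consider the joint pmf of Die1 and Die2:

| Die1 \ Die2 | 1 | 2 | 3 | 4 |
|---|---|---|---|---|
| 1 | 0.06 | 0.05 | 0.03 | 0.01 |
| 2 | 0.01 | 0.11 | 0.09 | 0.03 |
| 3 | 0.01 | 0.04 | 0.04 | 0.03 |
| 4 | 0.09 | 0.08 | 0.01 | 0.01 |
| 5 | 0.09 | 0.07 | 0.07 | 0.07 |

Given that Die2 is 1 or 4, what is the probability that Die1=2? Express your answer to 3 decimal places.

0.098

P(Die2=1) = 0.06 + 0.01 + 0.01 + 0.09 + 0.09 = 0.26.
P(Die2=4) = 0.01 + 0.03 + 0.03 + 0.01 + 0.07 = 0.15.
P(Die2 ∈ {1, 4}) = 0.26 + 0.15 = 0.41; P(Die1=2, Die2 ∈ {1, 4}) = 0.01 + 0.03 = 0.04.
P(Die1=2 | Die2 ∈ {1, 4}) = 0.04/0.41 = 0.098.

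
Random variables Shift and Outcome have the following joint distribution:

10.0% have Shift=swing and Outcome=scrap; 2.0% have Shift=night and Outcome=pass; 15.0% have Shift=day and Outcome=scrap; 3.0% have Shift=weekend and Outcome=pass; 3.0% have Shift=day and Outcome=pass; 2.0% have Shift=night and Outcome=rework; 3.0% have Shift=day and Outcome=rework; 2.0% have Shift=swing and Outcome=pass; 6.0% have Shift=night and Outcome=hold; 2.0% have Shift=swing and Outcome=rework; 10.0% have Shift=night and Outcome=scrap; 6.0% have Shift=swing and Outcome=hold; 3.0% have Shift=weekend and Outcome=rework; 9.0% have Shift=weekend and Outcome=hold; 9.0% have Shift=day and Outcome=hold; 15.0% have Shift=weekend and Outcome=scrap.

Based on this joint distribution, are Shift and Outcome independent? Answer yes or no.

yes

Every cell satisfies P(Shift,Outcome) = P(Shift)·P(Outcome). For instance P(Shift=swing) = 0.200, P(Outcome=rework) = 0.100, and 0.200×0.100 = 0.020 matches the joint entry. So Shift and Outcome are independent.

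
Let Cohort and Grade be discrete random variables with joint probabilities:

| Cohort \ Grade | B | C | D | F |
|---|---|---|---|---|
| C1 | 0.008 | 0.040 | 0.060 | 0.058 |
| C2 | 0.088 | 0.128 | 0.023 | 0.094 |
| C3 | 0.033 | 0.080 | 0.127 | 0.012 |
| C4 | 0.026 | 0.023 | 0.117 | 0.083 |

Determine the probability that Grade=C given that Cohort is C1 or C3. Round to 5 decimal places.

P(Cohort=C1) = 0.008 + 0.040 + 0.060 + 0.058 = 0.166.
P(Cohort=C3) = 0.033 + 0.080 + 0.127 + 0.012 = 0.252.
P(Cohort ∈ {C1, C3}) = 0.166 + 0.252 = 0.418; P(Grade=C, Cohort ∈ {C1, C3}) = 0.040 + 0.080 = 0.120.
P(Grade=C | Cohort ∈ {C1, C3}) = 0.120/0.418 = 0.28708.

0.28708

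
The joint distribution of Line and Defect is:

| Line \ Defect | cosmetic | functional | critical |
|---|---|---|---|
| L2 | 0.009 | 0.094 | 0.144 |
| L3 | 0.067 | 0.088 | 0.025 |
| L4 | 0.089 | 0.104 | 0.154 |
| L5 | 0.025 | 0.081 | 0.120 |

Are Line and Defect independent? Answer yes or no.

P(Line=L3) = 0.180 and P(Defect=critical) = 0.443, so their product is 0.07974, but P(Line=L3, Defect=critical) = 0.025. Since these differ, Line and Defect are not independent.

no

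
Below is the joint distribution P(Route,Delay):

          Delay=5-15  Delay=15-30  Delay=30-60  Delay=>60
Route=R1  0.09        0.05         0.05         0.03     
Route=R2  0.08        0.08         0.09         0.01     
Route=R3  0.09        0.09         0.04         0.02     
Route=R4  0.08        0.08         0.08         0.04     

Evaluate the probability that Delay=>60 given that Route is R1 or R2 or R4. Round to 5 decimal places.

P(Route=R1) = 0.09 + 0.05 + 0.05 + 0.03 = 0.22.
P(Route=R2) = 0.08 + 0.08 + 0.09 + 0.01 = 0.26.
P(Route=R4) = 0.08 + 0.08 + 0.08 + 0.04 = 0.28.
P(Route ∈ {R1, R2, R4}) = 0.22 + 0.26 + 0.28 = 0.76; P(Delay=>60, Route ∈ {R1, R2, R4}) = 0.03 + 0.01 + 0.04 = 0.08.
P(Delay=>60 | Route ∈ {R1, R2, R4}) = 0.08/0.76 = 0.10526.

0.10526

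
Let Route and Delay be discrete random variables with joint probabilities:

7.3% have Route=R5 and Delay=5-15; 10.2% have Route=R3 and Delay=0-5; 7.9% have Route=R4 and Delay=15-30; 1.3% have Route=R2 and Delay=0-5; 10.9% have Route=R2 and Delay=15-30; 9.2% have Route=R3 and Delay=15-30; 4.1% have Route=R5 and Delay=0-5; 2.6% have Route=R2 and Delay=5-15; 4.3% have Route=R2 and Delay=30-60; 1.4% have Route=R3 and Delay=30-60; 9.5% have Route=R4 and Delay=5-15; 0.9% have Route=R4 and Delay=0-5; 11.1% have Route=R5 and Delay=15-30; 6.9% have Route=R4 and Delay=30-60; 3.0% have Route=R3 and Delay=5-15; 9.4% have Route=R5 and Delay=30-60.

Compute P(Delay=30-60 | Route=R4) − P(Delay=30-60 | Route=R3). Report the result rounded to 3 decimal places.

0.215

P(Route=R4) = 0.009 + 0.095 + 0.079 + 0.069 = 0.252; P(Delay=30-60 | Route=R4) = 0.069/0.252 = 0.2738.
P(Route=R3) = 0.102 + 0.030 + 0.092 + 0.014 = 0.238; P(Delay=30-60 | Route=R3) = 0.014/0.238 = 0.0588.
Difference = 0.215.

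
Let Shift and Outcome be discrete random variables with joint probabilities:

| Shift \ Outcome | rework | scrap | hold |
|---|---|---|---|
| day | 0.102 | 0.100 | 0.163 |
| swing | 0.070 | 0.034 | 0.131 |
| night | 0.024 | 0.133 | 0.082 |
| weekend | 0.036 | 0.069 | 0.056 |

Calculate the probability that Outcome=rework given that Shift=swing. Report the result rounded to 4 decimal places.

P(Shift=swing) = 0.070 + 0.034 + 0.131 = 0.235.
P(Outcome=rework | Shift=swing) = 0.070/0.235 = 0.2979.

0.2979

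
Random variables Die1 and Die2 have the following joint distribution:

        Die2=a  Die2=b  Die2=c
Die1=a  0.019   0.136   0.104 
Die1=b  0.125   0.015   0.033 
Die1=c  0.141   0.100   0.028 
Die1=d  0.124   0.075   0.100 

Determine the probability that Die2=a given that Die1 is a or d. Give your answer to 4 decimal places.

P(Die1=a) = 0.019 + 0.136 + 0.104 = 0.259.
P(Die1=d) = 0.124 + 0.075 + 0.100 = 0.299.
P(Die1 ∈ {a, d}) = 0.259 + 0.299 = 0.558; P(Die2=a, Die1 ∈ {a, d}) = 0.019 + 0.124 = 0.143.
P(Die2=a | Die1 ∈ {a, d}) = 0.143/0.558 = 0.2563.

0.2563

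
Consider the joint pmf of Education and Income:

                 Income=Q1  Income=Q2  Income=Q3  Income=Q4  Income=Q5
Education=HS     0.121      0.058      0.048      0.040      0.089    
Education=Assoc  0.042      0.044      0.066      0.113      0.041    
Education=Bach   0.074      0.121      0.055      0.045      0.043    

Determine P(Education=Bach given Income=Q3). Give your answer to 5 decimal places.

P(Income=Q3) = 0.048 + 0.066 + 0.055 = 0.169.
P(Education=Bach | Income=Q3) = 0.055/0.169 = 0.32544.

0.32544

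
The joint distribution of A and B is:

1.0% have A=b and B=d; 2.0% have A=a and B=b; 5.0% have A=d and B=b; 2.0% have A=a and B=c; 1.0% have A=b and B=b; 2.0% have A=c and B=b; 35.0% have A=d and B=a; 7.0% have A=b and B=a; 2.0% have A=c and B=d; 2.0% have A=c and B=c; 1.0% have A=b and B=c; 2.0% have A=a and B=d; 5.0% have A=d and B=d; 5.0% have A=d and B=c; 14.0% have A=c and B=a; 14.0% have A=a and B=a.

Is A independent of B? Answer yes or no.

yes

Every cell satisfies P(A,B) = P(A)·P(B). For instance P(A=d) = 0.500, P(B=b) = 0.100, and 0.500×0.100 = 0.050 matches the joint entry. So A and B are independent.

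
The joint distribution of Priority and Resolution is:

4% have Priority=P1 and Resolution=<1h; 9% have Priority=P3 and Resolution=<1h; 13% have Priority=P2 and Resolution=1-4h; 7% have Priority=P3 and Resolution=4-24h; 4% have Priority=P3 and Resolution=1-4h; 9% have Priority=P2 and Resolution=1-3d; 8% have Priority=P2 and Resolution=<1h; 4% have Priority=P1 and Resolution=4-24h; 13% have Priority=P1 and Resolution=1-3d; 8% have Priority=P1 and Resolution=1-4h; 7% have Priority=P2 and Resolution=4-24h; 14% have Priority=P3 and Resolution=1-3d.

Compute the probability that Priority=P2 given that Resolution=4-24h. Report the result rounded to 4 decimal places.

0.3889

P(Resolution=4-24h) = 0.04 + 0.07 + 0.07 = 0.18.
P(Priority=P2 | Resolution=4-24h) = 0.07/0.18 = 0.3889.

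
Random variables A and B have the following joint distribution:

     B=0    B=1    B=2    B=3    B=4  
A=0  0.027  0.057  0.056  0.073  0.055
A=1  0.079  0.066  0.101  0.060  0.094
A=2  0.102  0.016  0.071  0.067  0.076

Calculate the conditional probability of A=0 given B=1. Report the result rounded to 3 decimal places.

P(B=1) = 0.057 + 0.066 + 0.016 = 0.139.
P(A=0 | B=1) = 0.057/0.139 = 0.410.

0.410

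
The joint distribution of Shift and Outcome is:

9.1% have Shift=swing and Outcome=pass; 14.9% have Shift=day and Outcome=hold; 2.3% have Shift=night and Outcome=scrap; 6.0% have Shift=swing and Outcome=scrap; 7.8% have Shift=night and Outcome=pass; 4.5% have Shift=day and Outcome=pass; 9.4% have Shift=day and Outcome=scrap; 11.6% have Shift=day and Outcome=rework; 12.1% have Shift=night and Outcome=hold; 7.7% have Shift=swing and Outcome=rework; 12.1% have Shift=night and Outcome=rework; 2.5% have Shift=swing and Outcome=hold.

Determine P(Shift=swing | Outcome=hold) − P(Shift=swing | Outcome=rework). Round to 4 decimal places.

P(Outcome=hold) = 0.149 + 0.025 + 0.121 = 0.295; P(Shift=swing | Outcome=hold) = 0.025/0.295 = 0.08475.
P(Outcome=rework) = 0.116 + 0.077 + 0.121 = 0.314; P(Shift=swing | Outcome=rework) = 0.077/0.314 = 0.24522.
Difference = -0.1605.

-0.1605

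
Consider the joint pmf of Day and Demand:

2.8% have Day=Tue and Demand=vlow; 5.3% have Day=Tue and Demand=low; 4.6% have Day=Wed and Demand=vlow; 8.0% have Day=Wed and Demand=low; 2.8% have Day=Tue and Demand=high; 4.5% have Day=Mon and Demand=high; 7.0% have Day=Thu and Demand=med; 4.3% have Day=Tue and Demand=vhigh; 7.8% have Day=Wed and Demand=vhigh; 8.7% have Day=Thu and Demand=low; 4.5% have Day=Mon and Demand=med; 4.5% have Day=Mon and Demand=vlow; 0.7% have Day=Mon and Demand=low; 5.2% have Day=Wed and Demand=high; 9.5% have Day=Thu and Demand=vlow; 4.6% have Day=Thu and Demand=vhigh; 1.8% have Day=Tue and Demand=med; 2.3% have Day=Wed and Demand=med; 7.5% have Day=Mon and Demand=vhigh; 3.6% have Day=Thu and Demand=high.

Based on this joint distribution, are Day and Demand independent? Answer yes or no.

P(Day=Mon) = 0.217 and P(Demand=low) = 0.227, so their product is 0.04926, but P(Day=Mon, Demand=low) = 0.007. Since these differ, Day and Demand are not independent.

no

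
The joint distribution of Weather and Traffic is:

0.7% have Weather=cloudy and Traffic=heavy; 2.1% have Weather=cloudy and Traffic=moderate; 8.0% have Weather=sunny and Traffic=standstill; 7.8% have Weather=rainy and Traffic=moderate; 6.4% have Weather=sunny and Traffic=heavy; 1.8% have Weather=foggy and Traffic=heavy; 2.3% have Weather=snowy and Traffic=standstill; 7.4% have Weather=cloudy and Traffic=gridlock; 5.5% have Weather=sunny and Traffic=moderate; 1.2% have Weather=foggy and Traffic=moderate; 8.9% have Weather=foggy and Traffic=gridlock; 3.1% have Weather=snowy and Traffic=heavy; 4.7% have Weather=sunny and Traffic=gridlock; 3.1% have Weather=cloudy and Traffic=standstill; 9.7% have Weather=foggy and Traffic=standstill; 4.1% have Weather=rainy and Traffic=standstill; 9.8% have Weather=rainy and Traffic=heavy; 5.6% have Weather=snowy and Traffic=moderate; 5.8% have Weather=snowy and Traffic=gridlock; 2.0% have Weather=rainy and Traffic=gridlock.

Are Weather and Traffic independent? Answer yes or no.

no

P(Weather=rainy) = 0.237 and P(Traffic=gridlock) = 0.288, so their product is 0.06826, but P(Weather=rainy, Traffic=gridlock) = 0.020. Since these differ, Weather and Traffic are not independent.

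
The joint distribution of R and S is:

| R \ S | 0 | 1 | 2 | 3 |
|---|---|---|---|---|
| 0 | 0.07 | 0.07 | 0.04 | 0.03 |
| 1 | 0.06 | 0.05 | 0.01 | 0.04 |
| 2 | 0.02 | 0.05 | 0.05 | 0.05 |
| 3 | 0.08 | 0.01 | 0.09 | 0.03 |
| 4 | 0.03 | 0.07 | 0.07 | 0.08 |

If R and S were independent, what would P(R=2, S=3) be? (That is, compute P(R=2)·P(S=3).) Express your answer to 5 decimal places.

0.03910

P(R=2) = 0.02 + 0.05 + 0.05 + 0.05 = 0.17.
P(S=3) = 0.03 + 0.04 + 0.05 + 0.03 + 0.08 = 0.23.
Product: 0.17 × 0.23 = 0.03910.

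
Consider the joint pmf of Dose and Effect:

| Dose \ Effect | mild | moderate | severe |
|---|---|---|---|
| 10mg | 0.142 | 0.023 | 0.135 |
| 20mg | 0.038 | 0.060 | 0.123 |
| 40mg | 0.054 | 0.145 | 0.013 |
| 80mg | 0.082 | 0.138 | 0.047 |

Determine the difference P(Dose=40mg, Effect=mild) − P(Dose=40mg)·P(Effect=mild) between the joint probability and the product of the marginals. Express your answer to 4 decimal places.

P(Dose=40mg) = 0.054 + 0.145 + 0.013 = 0.212.
P(Effect=mild) = 0.142 + 0.038 + 0.054 + 0.082 = 0.316.
P(Dose=40mg, Effect=mild) − P(Dose=40mg)P(Effect=mild) = 0.054 − 0.212×0.316 = -0.0130.

-0.0130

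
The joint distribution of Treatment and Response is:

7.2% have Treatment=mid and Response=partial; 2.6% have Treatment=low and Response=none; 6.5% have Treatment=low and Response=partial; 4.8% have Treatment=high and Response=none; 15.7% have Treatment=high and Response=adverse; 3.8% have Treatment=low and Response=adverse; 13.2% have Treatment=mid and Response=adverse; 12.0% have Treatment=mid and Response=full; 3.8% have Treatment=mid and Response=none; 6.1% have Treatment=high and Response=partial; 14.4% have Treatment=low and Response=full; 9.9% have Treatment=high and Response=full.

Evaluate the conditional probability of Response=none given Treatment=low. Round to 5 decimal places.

P(Treatment=low) = 0.026 + 0.065 + 0.144 + 0.038 = 0.273.
P(Response=none | Treatment=low) = 0.026/0.273 = 0.09524.

0.09524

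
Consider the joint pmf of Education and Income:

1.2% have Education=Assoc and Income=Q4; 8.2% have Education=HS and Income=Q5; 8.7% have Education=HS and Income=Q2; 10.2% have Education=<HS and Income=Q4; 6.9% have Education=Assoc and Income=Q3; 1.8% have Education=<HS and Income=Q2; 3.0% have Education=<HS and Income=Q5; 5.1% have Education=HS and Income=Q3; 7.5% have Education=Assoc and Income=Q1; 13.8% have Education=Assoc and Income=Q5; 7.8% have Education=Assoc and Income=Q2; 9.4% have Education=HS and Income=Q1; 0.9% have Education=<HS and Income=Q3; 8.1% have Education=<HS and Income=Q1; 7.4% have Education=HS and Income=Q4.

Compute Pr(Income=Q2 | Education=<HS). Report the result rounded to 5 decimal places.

P(Education=<HS) = 0.081 + 0.018 + 0.009 + 0.102 + 0.030 = 0.240.
P(Income=Q2 | Education=<HS) = 0.018/0.240 = 0.07500.

0.07500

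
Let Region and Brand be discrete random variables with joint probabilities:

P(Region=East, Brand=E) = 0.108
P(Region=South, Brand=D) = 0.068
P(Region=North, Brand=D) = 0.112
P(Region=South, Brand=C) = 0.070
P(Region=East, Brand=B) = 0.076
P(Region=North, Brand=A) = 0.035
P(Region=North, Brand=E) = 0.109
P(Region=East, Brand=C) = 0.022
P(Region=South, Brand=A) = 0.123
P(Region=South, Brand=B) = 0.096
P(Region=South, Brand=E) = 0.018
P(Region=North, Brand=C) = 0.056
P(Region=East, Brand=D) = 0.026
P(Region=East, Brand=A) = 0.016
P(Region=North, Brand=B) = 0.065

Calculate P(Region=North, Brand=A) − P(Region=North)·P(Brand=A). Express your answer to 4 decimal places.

P(Region=North) = 0.035 + 0.065 + 0.056 + 0.112 + 0.109 = 0.377.
P(Brand=A) = 0.035 + 0.123 + 0.016 = 0.174.
P(Region=North, Brand=A) − P(Region=North)P(Brand=A) = 0.035 − 0.377×0.174 = -0.0306.

-0.0306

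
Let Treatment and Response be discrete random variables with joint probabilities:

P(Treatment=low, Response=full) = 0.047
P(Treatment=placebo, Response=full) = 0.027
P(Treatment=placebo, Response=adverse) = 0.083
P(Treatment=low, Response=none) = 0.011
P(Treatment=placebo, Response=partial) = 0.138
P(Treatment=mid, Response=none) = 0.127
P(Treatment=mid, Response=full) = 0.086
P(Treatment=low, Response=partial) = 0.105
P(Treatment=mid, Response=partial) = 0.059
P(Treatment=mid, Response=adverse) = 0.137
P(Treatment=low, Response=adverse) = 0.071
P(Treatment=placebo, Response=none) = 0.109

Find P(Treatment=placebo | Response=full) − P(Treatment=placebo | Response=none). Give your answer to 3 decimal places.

-0.273

P(Response=full) = 0.027 + 0.047 + 0.086 = 0.160; P(Treatment=placebo | Response=full) = 0.027/0.160 = 0.1688.
P(Response=none) = 0.109 + 0.011 + 0.127 = 0.247; P(Treatment=placebo | Response=none) = 0.109/0.247 = 0.4413.
Difference = -0.273.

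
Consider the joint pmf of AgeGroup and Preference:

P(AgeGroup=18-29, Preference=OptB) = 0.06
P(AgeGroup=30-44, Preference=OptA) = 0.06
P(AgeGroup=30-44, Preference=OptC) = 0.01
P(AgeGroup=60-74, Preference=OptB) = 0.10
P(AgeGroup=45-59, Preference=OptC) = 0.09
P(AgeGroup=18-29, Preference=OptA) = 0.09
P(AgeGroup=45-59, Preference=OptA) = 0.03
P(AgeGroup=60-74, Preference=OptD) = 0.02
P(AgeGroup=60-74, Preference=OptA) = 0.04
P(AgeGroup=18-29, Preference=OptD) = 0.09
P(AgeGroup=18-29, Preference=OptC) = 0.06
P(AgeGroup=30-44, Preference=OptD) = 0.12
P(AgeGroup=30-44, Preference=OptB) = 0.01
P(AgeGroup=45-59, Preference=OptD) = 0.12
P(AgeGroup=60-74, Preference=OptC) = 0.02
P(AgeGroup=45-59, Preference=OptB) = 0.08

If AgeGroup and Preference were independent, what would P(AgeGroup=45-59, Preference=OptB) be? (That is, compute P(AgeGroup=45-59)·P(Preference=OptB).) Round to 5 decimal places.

P(AgeGroup=45-59) = 0.03 + 0.08 + 0.09 + 0.12 = 0.32.
P(Preference=OptB) = 0.06 + 0.01 + 0.08 + 0.10 = 0.25.
Product: 0.32 × 0.25 = 0.08000.

0.08000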